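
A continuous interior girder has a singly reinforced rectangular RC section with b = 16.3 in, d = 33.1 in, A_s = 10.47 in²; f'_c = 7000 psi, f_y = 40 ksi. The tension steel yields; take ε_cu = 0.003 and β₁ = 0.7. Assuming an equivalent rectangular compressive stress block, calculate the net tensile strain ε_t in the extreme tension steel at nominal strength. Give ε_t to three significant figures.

a = A_s f_y/(0.85 f'_c b) = 4.318 in.
β₁ = 0.7, so c = a/β₁ = 4.318/0.7 = 6.169 in.
From the linear strain diagram with ε_cu = 0.003: ε_t = 0.003 (d − c)/c = 0.003 × (33.1 − 6.169)/6.169 = 0.0131.
Since ε_t ≥ 0.005, the section is tension-controlled.

ε_t ≈ 0.0131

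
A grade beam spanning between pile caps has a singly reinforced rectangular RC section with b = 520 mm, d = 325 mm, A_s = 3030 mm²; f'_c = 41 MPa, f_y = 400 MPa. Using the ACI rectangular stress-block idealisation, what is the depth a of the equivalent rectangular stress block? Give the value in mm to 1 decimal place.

T = A_s f_y = 3030 × 400 = 1212000 N = 1212 kN.
Setting C = 0.85 f'_c a b equal to T: a = 1212000/(0.85 × 41 × 520) = 66.9 mm.

a ≈ 66.9 mm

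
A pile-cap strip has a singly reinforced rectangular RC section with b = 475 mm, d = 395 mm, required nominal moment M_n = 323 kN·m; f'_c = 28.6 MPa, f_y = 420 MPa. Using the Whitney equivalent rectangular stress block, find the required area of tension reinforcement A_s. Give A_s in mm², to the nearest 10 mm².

With M_n = 0.85 f'_c a b (d − a/2), solve the quadratic for a:
a = d − √(d² − 2M_n/(0.85 f'_c b)) = 395 − √(395² − 2 × 323×10⁶/(0.85 × 28.6 × 475)) = 78.64 mm.
A_s = 0.85 f'_c a b / f_y = 0.85 × 28.6 × 78.64 × 475 / 420 = 2162.1 mm².

A_s ≈ 2160 mm²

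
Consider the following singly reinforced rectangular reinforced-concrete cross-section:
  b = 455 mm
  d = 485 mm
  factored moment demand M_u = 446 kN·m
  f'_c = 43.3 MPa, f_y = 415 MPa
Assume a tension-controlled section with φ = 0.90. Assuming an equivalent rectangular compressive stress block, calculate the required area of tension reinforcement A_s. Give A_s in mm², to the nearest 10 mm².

A_s ≈ 2640 mm²

M_n = M_u/φ = 446/0.90 = 495.556 kN·m.
With M_n = 0.85 f'_c a b (d − a/2), solve the quadratic for a:
a = d − √(d² − 2M_n/(0.85 f'_c b)) = 485 − √(485² − 2 × 495.556×10⁶/(0.85 × 43.3 × 455)) = 65.43 mm.
A_s = 0.85 f'_c a b / f_y = 0.85 × 43.3 × 65.43 × 455 / 415 = 2640.3 mm².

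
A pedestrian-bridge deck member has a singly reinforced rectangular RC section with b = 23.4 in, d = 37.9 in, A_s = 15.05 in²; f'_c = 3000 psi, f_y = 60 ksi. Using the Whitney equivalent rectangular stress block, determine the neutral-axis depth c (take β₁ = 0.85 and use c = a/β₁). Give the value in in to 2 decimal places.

T = A_s f_y = 15.05 × 60 = 903 kips.
a = T/(0.85 f'_c b) = 903/(0.85 × 3 × 23.4) = 15.1332 in.
With β₁ = 0.85, c = a/β₁ = 15.1332/0.85 = 17.80 in.

c ≈ 17.80 in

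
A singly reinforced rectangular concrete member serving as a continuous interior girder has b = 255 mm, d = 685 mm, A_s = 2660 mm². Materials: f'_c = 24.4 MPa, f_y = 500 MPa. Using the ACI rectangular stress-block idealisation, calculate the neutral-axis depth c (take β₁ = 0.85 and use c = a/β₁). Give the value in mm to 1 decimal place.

c ≈ 295.9 mm

T = A_s f_y = 2660 × 500 = 1330000 N = 1330 kN.
Setting C = 0.85 f'_c a b equal to T: a = 1330000/(0.85 × 24.4 × 255) = 251.480 mm.
With β₁ = 0.85, c = a/β₁ = 251.480/0.85 = 295.9 mm.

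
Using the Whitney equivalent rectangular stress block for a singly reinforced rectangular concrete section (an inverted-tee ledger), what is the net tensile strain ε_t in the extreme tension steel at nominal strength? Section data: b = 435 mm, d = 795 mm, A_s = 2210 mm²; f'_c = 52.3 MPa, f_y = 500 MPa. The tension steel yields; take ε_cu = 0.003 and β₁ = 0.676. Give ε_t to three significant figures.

ε_t ≈ 0.0252

a = A_s f_y/(0.85 f'_c b) = 57.14 mm.
β₁ = 0.676, so c = a/β₁ = 57.14/0.676 = 84.53 mm.
From the linear strain diagram with ε_cu = 0.003: ε_t = 0.003 (d − c)/c = 0.003 × (795 − 84.53)/84.53 = 0.0252.
Since ε_t ≥ 0.005, the section is tension-controlled.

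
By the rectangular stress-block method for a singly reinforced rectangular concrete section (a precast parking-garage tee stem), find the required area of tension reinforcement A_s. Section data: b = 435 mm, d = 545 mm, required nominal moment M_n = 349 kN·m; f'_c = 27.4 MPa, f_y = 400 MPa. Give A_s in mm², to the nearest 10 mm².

With M_n = 0.85 f'_c a b (d − a/2), solve the quadratic for a:
a = d − √(d² − 2M_n/(0.85 f'_c b)) = 545 − √(545² − 2 × 349×10⁶/(0.85 × 27.4 × 435)) = 67.37 mm.
A_s = 0.85 f'_c a b / f_y = 0.85 × 27.4 × 67.37 × 435 / 400 = 1706.3 mm².

A_s ≈ 1710 mm²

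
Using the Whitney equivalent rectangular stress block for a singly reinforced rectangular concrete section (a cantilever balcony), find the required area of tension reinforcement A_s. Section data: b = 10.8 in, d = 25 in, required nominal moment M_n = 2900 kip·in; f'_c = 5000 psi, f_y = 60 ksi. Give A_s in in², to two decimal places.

From M_n = 0.85 f'_c a b (d − a/2):
a = d − √(d² − 2M_n/(0.85 f'_c b)) = 25 − √(25² − 2 × 2900/(0.85 × 5 × 10.8)) = 2.670 in.
A_s = 0.85 f'_c a b / f_y = 0.85 × 5 × 2.670 × 10.8 / 60 = 2.043 in².

A_s ≈ 2.04 in²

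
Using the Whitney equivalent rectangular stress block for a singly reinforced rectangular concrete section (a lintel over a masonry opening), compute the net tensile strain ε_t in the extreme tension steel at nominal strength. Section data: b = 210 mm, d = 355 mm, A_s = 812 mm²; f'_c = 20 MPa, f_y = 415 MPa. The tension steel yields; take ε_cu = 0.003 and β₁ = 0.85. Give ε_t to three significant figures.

a = A_s f_y/(0.85 f'_c b) = 94.39 mm.
β₁ = 0.85, so c = a/β₁ = 94.39/0.85 = 111.05 mm.
From the linear strain diagram with ε_cu = 0.003: ε_t = 0.003 (d − c)/c = 0.003 × (355 − 111.05)/111.05 = 0.00659.
Since ε_t ≥ 0.005, the section is tension-controlled.

ε_t ≈ 0.00659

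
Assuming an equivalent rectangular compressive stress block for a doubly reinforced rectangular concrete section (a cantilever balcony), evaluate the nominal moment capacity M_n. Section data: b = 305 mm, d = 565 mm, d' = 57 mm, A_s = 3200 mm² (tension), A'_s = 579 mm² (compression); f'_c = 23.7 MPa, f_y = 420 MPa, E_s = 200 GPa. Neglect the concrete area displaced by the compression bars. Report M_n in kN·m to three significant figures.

Assume both tension and compression steel yield.
Net tension couple steel: A_s − A'_s = 2621 mm².
a = (A_s − A'_s) f_y / (0.85 f'_c b) = 1100820/(0.85 × 23.7 × 305) = 179.16 mm.
c = a/β₁ = 179.16/0.85 = 210.78 mm; ε'_s = 0.003(c − d')/c = 0.0022 ≥ f_y/E_s = 0.0021, so compression steel does yield.
M_n = (A_s − A'_s) f_y (d − a/2) + A'_s f_y (d − d') = [1100820 × (565 − 89.58) + 243180 × (565 − 57)] × 10⁻⁶ = 523.35 + 123.54 = 646.89 kN·m.

M_n ≈ 647 kN·m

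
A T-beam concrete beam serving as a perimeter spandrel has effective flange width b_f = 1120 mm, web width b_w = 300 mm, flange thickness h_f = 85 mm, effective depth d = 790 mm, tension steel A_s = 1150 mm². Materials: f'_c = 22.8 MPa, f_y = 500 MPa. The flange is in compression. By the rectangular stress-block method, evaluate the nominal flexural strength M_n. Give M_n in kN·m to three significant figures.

Tension: T = A_s f_y = 1150 × 500 = 575000 N.
Try a within the flange: a = T/(0.85 f'_c b_f) = 575000/(0.85 × 22.8 × 1120) = 26.49 mm.
Since a = 26.49 ≤ h_f = 85 mm, the stress block lies entirely in the flange; analyse as a rectangular beam of width b_f.
M_n = T(d − a/2) = 575000 × (790 − 13.245) = 446.63 × 10⁶ N·mm.
M_n = 446.63 kN·m.

M_n ≈ 447 kN·m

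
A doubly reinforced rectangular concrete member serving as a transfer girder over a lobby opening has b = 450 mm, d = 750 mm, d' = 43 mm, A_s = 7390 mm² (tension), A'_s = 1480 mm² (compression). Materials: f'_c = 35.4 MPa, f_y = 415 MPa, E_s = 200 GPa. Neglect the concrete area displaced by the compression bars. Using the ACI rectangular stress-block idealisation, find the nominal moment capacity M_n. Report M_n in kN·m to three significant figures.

Assume both tension and compression steel yield.
Net tension couple steel: A_s − A'_s = 5910 mm².
a = (A_s − A'_s) f_y / (0.85 f'_c b) = 2452650/(0.85 × 35.4 × 450) = 181.13 mm.
c = a/β₁ = 181.13/0.797 = 227.26 mm; ε'_s = 0.003(c − d')/c = 0.0024 ≥ f_y/E_s = 0.0021, so compression steel does yield.
M_n = (A_s − A'_s) f_y (d − a/2) + A'_s f_y (d − d') = [2452650 × (750 − 90.565) + 614200 × (750 − 43)] × 10⁻⁶ = 1617.36 + 434.24 = 2051.60 kN·m.

M_n ≈ 2050 kN·m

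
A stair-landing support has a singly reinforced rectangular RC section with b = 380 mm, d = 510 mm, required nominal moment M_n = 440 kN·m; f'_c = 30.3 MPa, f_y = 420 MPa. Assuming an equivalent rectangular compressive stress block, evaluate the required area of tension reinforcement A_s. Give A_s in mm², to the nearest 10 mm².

A_s ≈ 2270 mm²

With M_n = 0.85 f'_c a b (d − a/2), solve the quadratic for a:
a = d − √(d² − 2M_n/(0.85 f'_c b)) = 510 − √(510² − 2 × 440×10⁶/(0.85 × 30.3 × 380)) = 97.47 mm.
A_s = 0.85 f'_c a b / f_y = 0.85 × 30.3 × 97.47 × 380 / 420 = 2271.3 mm².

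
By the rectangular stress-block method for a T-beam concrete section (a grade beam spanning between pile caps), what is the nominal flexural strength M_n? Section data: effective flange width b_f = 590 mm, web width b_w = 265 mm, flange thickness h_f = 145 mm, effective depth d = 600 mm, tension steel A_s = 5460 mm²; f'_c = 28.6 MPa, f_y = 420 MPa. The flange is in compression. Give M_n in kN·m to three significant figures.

M_n ≈ 1190 kN·m

Tension: T = A_s f_y = 5460 × 420 = 2293200 N.
Try a within the flange: a = T/(0.85 f'_c b_f) = 2293200/(0.85 × 28.6 × 590) = 159.88 mm.
a = 159.88 > h_f = 145 mm: the block extends into the web. Split into flange-overhang and web parts.
C_f = 0.85 f'_c (b_f − b_w) h_f = 0.85 × 28.6 × (590 − 265) × 145 = 1145609 N.
Remaining web compression depth: a_w = (T − C_f)/(0.85 f'_c b_w) = (2293200 − 1145609)/(0.85 × 28.6 × 265) = 178.14 mm.
M_n = C_f(d − h_f/2) + (T − C_f)(d − a_w/2) = 1145609 × (600 − 72.5) + 1147591 × (600 − 89.07) = 604.31 + 586.34 = 1190.65 × 10⁶ N·mm.
M_n = 1190.65 kN·m.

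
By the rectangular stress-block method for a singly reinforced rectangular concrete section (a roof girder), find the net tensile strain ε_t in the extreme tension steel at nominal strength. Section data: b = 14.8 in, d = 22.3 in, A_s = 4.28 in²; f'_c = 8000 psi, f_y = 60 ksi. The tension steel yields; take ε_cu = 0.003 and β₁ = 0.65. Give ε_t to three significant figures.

a = A_s f_y/(0.85 f'_c b) = 2.552 in.
β₁ = 0.65, so c = a/β₁ = 2.552/0.65 = 3.926 in.
From the linear strain diagram with ε_cu = 0.003: ε_t = 0.003 (d − c)/c = 0.003 × (22.3 − 3.926)/3.926 = 0.0140.
Since ε_t ≥ 0.005, the section is tension-controlled.

ε_t ≈ 0.0140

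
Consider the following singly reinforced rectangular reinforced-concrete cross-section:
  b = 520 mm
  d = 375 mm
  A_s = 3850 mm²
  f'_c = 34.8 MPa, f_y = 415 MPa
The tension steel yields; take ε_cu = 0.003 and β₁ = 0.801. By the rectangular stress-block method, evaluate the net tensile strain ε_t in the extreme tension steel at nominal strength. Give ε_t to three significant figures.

a = A_s f_y/(0.85 f'_c b) = 103.87 mm.
β₁ = 0.801, so c = a/β₁ = 103.87/0.801 = 129.68 mm.
From the linear strain diagram with ε_cu = 0.003: ε_t = 0.003 (d − c)/c = 0.003 × (375 − 129.68)/129.68 = 0.00568.
Since ε_t ≥ 0.005, the section is tension-controlled.

ε_t ≈ 0.00568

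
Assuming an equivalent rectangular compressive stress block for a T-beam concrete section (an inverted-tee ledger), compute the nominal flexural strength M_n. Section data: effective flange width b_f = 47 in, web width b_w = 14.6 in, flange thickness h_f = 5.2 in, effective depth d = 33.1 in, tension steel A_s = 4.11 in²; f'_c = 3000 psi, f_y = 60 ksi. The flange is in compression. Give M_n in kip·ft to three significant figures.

M_n ≈ 659 kip·ft

Tension: T = A_s f_y = 4.11 × 60 = 246.6 kips.
Try a within the flange: a = T/(0.85 f'_c b_f) = 246.6/(0.85 × 3 × 47) = 2.058 in.
Since a = 2.058 ≤ h_f = 5.2 in, the stress block lies entirely in the flange; analyse as a rectangular beam of width b_f.
M_n = T(d − a/2) = 246.6 × (33.1 − 1.029) = 7908.7 kip·in.
M_n = 7908.7/12 = 659.06 kip·ft.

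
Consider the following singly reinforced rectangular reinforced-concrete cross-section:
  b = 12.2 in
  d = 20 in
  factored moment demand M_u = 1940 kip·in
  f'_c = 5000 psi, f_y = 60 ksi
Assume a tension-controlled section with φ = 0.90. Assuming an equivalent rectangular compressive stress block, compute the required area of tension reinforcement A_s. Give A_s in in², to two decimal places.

A_s ≈ 1.90 in²

M_n = M_u/φ = 1940/0.90 = 2155.56 kip·in.
From M_n = 0.85 f'_c a b (d − a/2):
a = d − √(d² − 2M_n/(0.85 f'_c b)) = 20 − √(20² − 2 × 2155.56/(0.85 × 5 × 12.2)) = 2.200 in.
A_s = 0.85 f'_c a b / f_y = 0.85 × 5 × 2.200 × 12.2 / 60 = 1.901 in².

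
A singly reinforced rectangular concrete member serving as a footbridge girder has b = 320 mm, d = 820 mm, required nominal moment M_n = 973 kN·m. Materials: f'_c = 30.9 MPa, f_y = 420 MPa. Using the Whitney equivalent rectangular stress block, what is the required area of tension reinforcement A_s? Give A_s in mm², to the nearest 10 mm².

With M_n = 0.85 f'_c a b (d − a/2), solve the quadratic for a:
a = d − √(d² − 2M_n/(0.85 f'_c b)) = 820 − √(820² − 2 × 973×10⁶/(0.85 × 30.9 × 320)) = 156.02 mm.
A_s = 0.85 f'_c a b / f_y = 0.85 × 30.9 × 156.02 × 320 / 420 = 3122.2 mm².

A_s ≈ 3120 mm²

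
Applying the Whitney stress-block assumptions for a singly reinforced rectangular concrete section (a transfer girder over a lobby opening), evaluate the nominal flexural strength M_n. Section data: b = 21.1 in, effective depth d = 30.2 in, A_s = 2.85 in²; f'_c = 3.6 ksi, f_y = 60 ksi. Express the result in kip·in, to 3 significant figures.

M_n ≈ 4940 kip·in

T = A_s f_y = 2.85 × 60 = 171 kips.
a = T/(0.85 f'_c b) = 171/(0.85 × 3.6 × 21.1) = 2.648 in.
M_n = T(d − a/2) = 171 × (30.2 − 1.324) = 4937.8 kip·in.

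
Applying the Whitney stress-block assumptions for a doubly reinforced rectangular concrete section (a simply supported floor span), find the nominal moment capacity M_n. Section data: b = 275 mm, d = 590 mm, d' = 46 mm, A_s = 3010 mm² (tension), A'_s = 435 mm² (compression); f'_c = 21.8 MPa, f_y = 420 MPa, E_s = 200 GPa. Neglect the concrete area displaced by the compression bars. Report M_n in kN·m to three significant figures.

Assume both tension and compression steel yield.
Net tension couple steel: A_s − A'_s = 2575 mm².
a = (A_s − A'_s) f_y / (0.85 f'_c b) = 1081500/(0.85 × 21.8 × 275) = 212.24 mm.
c = a/β₁ = 212.24/0.85 = 249.69 mm; ε'_s = 0.003(c − d')/c = 0.0024 ≥ f_y/E_s = 0.0021, so compression steel does yield.
M_n = (A_s − A'_s) f_y (d − a/2) + A'_s f_y (d − d') = [1081500 × (590 − 106.12) + 182700 × (590 − 46)] × 10⁻⁶ = 523.32 + 99.39 = 622.71 kN·m.

M_n ≈ 623 kN·m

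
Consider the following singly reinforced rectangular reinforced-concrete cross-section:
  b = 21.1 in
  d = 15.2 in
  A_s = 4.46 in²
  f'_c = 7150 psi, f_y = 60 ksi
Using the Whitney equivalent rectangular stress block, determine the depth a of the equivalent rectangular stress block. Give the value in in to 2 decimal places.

T = A_s f_y = 4.46 × 60 = 267.6 kips.
a = T/(0.85 f'_c b) = 267.6/(0.85 × 7.15 × 21.1) = 2.09 in.

a ≈ 2.09 in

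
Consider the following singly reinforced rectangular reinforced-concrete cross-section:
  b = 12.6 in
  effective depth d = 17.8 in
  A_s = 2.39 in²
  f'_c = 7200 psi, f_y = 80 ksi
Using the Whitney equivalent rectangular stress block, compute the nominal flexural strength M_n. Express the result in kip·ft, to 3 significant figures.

M_n ≈ 264 kip·ft

T = A_s f_y = 2.39 × 80 = 191.2 kips.
a = T/(0.85 f'_c b) = 191.2/(0.85 × 7.2 × 12.6) = 2.480 in.
M_n = T(d − a/2) = 191.2 × (17.8 − 1.24) = 3166.3 kip·in = 3166.3/12 = 263.86 kip·ft.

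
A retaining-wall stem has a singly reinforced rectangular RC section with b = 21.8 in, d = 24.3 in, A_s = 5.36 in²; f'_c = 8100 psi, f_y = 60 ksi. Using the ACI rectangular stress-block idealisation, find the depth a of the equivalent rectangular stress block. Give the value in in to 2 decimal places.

T = A_s f_y = 5.36 × 60 = 321.6 kips.
a = T/(0.85 f'_c b) = 321.6/(0.85 × 8.1 × 21.8) = 2.14 in.

a ≈ 2.14 in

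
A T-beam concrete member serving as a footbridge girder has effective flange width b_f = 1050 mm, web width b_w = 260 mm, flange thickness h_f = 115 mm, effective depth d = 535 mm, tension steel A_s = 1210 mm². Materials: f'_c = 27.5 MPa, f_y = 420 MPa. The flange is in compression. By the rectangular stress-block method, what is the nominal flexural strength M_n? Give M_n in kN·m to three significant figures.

Tension: T = A_s f_y = 1210 × 420 = 508200 N.
Try a within the flange: a = T/(0.85 f'_c b_f) = 508200/(0.85 × 27.5 × 1050) = 20.71 mm.
Since a = 20.71 ≤ h_f = 115 mm, the stress block lies entirely in the flange; analyse as a rectangular beam of width b_f.
M_n = T(d − a/2) = 508200 × (535 − 10.355) = 266.62 × 10⁶ N·mm.
M_n = 266.62 kN·m.

M_n ≈ 267 kN·m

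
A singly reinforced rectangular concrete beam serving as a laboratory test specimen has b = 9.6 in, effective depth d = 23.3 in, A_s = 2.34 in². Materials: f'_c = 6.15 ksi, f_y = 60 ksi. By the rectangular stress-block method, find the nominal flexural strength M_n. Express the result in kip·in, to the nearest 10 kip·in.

T = A_s f_y = 2.34 × 60 = 140.4 kips.
a = T/(0.85 f'_c b) = 140.4/(0.85 × 6.15 × 9.6) = 2.798 in.
M_n = T(d − a/2) = 140.4 × (23.3 − 1.399) = 3074.9 kip·in.

M_n ≈ 3070 kip·in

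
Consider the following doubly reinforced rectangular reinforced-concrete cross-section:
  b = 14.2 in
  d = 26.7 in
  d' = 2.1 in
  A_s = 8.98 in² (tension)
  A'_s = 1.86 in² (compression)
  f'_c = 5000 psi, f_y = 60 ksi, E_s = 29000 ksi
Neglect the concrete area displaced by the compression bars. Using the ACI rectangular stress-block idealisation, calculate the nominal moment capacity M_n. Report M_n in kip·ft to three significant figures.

M_n ≈ 1050 kip·ft

Assume both steels yield.
a = (A_s − A'_s) f_y/(0.85 f'_c b) = (8.98 − 1.86) × 60/(0.85 × 5 × 14.2) = 7.079 in.
c = a/β₁ = 7.079/0.8 = 8.849 in; ε'_s = 0.003(c − d')/c = 0.0023 ≥ ε_y = 0.0021, so the compression steel yields.
M_n = (A_s − A'_s) f_y (d − a/2) + A'_s f_y (d − d') = 427.2 × (26.7 − 3.5395) + 111.6 × (26.7 − 2.1) = 9894.2 + 2745.4 = 12639.6 kip·in = 12639.6/12 = 1053.30 kip·ft.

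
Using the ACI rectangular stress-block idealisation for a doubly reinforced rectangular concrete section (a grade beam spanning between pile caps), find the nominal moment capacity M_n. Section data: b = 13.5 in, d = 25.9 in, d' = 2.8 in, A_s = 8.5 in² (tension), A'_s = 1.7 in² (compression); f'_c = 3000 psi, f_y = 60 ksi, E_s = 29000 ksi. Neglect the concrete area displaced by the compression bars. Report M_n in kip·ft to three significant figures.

M_n ≈ 875 kip·ft

Assume both steels yield.
a = (A_s − A'_s) f_y/(0.85 f'_c b) = (8.5 − 1.7) × 60/(0.85 × 3 × 13.5) = 11.852 in.
c = a/β₁ = 11.852/0.85 = 13.944 in; ε'_s = 0.003(c − d')/c = 0.0024 ≥ ε_y = 0.0021, so the compression steel yields.
M_n = (A_s − A'_s) f_y (d − a/2) + A'_s f_y (d − d') = 408 × (25.9 − 5.926) + 102 × (25.9 − 2.8) = 8149.4 + 2356.2 = 10505.6 kip·in = 10505.6/12 = 875.47 kip·ft.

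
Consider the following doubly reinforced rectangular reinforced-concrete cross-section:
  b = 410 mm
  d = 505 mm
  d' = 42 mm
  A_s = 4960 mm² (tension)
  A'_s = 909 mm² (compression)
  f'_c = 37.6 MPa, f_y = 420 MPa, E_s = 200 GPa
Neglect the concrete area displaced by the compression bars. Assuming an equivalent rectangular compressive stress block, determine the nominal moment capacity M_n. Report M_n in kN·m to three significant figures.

M_n ≈ 926 kN·m

Assume both tension and compression steel yield.
Net tension couple steel: A_s − A'_s = 4051 mm².
a = (A_s − A'_s) f_y / (0.85 f'_c b) = 1701420/(0.85 × 37.6 × 410) = 129.84 mm.
c = a/β₁ = 129.84/0.781 = 166.25 mm; ε'_s = 0.003(c − d')/c = 0.0022 ≥ f_y/E_s = 0.0021, so compression steel does yield.
M_n = (A_s − A'_s) f_y (d − a/2) + A'_s f_y (d − d') = [1701420 × (505 − 64.92) + 381780 × (505 − 42)] × 10⁻⁶ = 748.76 + 176.76 = 925.52 kN·m.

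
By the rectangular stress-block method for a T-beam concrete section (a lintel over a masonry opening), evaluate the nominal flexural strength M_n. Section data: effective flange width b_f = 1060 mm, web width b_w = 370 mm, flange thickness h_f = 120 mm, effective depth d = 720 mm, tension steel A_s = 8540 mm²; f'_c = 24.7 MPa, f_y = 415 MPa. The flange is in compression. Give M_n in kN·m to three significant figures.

M_n ≈ 2240 kN·m

Tension: T = A_s f_y = 8540 × 415 = 3544100 N.
Try a within the flange: a = T/(0.85 f'_c b_f) = 3544100/(0.85 × 24.7 × 1060) = 159.25 mm.
a = 159.25 > h_f = 120 mm: the block extends into the web. Split into flange-overhang and web parts.
C_f = 0.85 f'_c (b_f − b_w) h_f = 0.85 × 24.7 × (1060 − 370) × 120 = 1738386 N.
Remaining web compression depth: a_w = (T − C_f)/(0.85 f'_c b_w) = (3544100 − 1738386)/(0.85 × 24.7 × 370) = 232.45 mm.
M_n = C_f(d − h_f/2) + (T − C_f)(d − a_w/2) = 1738386 × (720 − 60) + 1805714 × (720 − 116.225) = 1147.33 + 1090.24 = 2237.57 × 10⁶ N·mm.
M_n = 2237.57 kN·m.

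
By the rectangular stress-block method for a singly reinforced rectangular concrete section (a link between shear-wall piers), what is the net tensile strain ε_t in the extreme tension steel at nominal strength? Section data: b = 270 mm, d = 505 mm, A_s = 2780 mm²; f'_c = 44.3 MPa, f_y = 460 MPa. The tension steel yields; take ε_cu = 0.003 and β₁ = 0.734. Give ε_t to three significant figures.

a = A_s f_y/(0.85 f'_c b) = 125.78 mm.
β₁ = 0.734, so c = a/β₁ = 125.78/0.734 = 171.36 mm.
From the linear strain diagram with ε_cu = 0.003: ε_t = 0.003 (d − c)/c = 0.003 × (505 − 171.36)/171.36 = 0.00584.
Since ε_t ≥ 0.005, the section is tension-controlled.

ε_t ≈ 0.00584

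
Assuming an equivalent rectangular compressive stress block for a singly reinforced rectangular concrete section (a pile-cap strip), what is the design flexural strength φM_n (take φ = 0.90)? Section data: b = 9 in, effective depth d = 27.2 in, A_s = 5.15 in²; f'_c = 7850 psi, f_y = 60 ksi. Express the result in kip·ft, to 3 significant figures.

T = A_s f_y = 5.15 × 60 = 309 kips.
a = T/(0.85 f'_c b) = 309/(0.85 × 7.85 × 9) = 5.145 in.
M_n = T(d − a/2) = 309 × (27.2 − 2.5725) = 7609.9 kip·in = 7609.9/12 = 634.16 kip·ft.
φM_n = 0.90 × 634.16 = 570.74 kip·ft.

φM_n ≈ 571 kip·ft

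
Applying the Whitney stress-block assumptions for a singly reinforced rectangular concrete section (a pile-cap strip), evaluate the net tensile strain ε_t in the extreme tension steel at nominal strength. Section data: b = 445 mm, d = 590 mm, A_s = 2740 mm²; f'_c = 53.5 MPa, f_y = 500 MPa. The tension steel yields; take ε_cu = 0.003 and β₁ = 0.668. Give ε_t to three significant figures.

a = A_s f_y/(0.85 f'_c b) = 67.70 mm.
β₁ = 0.668, so c = a/β₁ = 67.70/0.668 = 101.35 mm.
From the linear strain diagram with ε_cu = 0.003: ε_t = 0.003 (d − c)/c = 0.003 × (590 − 101.35)/101.35 = 0.0145.
Since ε_t ≥ 0.005, the section is tension-controlled.

ε_t ≈ 0.0145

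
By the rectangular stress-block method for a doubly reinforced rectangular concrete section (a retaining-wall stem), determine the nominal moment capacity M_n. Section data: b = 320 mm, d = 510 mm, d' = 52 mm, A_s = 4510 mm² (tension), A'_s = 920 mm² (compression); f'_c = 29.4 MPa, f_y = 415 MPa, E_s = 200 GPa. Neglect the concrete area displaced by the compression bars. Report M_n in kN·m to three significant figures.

M_n ≈ 796 kN·m

Assume both tension and compression steel yield.
Net tension couple steel: A_s − A'_s = 3590 mm².
a = (A_s − A'_s) f_y / (0.85 f'_c b) = 1489850/(0.85 × 29.4 × 320) = 186.31 mm.
c = a/β₁ = 186.31/0.84 = 221.80 mm; ε'_s = 0.003(c − d')/c = 0.0023 ≥ f_y/E_s = 0.0021, so compression steel does yield.
M_n = (A_s − A'_s) f_y (d − a/2) + A'_s f_y (d − d') = [1489850 × (510 − 93.155) + 381800 × (510 − 52)] × 10⁻⁶ = 621.04 + 174.86 = 795.90 kN·m.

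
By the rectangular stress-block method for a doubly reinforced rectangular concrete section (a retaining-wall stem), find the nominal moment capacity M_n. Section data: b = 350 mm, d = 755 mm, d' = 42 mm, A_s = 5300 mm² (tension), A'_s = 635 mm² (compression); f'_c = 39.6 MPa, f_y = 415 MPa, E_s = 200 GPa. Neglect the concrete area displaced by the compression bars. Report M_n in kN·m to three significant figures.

Assume both tension and compression steel yield.
Net tension couple steel: A_s − A'_s = 4665 mm².
a = (A_s − A'_s) f_y / (0.85 f'_c b) = 1935975/(0.85 × 39.6 × 350) = 164.33 mm.
c = a/β₁ = 164.33/0.767 = 214.25 mm; ε'_s = 0.003(c − d')/c = 0.0024 ≥ f_y/E_s = 0.0021, so compression steel does yield.
M_n = (A_s − A'_s) f_y (d − a/2) + A'_s f_y (d − d') = [1935975 × (755 − 82.165) + 263525 × (755 − 42)] × 10⁻⁶ = 1302.59 + 187.89 = 1490.48 kN·m.

M_n ≈ 1490 kN·m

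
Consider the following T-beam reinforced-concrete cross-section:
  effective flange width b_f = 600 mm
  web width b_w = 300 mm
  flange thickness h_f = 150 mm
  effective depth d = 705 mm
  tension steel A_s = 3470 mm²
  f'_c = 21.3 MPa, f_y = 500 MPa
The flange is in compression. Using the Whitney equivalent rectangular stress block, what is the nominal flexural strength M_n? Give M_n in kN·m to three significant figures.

Tension: T = A_s f_y = 3470 × 500 = 1735000 N.
Try a within the flange: a = T/(0.85 f'_c b_f) = 1735000/(0.85 × 21.3 × 600) = 159.72 mm.
a = 159.72 > h_f = 150 mm: the block extends into the web. Split into flange-overhang and web parts.
C_f = 0.85 f'_c (b_f − b_w) h_f = 0.85 × 21.3 × (600 − 300) × 150 = 814725 N.
Remaining web compression depth: a_w = (T − C_f)/(0.85 f'_c b_w) = (1735000 − 814725)/(0.85 × 21.3 × 300) = 169.43 mm.
M_n = C_f(d − h_f/2) + (T − C_f)(d − a_w/2) = 814725 × (705 − 75) + 920275 × (705 − 84.715) = 513.28 + 570.83 = 1084.11 × 10⁶ N·mm.
M_n = 1084.11 kN·m.

M_n ≈ 1080 kN·m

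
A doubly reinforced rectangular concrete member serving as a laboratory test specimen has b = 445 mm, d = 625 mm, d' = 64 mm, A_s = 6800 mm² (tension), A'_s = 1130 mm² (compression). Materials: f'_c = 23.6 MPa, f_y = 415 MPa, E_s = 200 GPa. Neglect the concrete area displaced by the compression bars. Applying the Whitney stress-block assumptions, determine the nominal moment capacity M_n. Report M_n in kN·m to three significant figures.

Assume both tension and compression steel yield.
Net tension couple steel: A_s − A'_s = 5670 mm².
a = (A_s − A'_s) f_y / (0.85 f'_c b) = 2353050/(0.85 × 23.6 × 445) = 263.60 mm.
c = a/β₁ = 263.60/0.85 = 310.12 mm; ε'_s = 0.003(c − d')/c = 0.0024 ≥ f_y/E_s = 0.0021, so compression steel does yield.
M_n = (A_s − A'_s) f_y (d − a/2) + A'_s f_y (d − d') = [2353050 × (625 − 131.8) + 468950 × (625 − 64)] × 10⁻⁶ = 1160.52 + 263.08 = 1423.60 kN·m.

M_n ≈ 1420 kN·m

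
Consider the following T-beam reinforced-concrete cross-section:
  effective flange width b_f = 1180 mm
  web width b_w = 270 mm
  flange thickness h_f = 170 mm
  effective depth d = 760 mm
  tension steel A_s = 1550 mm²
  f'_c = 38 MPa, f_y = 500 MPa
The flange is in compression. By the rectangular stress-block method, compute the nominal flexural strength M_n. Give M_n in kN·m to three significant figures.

M_n ≈ 581 kN·m

Tension: T = A_s f_y = 1550 × 500 = 775000 N.
Try a within the flange: a = T/(0.85 f'_c b_f) = 775000/(0.85 × 38 × 1180) = 20.33 mm.
Since a = 20.33 ≤ h_f = 170 mm, the stress block lies entirely in the flange; analyse as a rectangular beam of width b_f.
M_n = T(d − a/2) = 775000 × (760 − 10.165) = 581.12 × 10⁶ N·mm.
M_n = 581.12 kN·m.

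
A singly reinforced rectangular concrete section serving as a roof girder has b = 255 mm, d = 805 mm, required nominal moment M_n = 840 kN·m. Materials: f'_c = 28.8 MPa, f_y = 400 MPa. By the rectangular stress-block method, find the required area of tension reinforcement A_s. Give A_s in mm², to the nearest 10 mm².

A_s ≈ 2960 mm²

With M_n = 0.85 f'_c a b (d − a/2), solve the quadratic for a:
a = d − √(d² − 2M_n/(0.85 f'_c b)) = 805 − √(805² − 2 × 840×10⁶/(0.85 × 28.8 × 255)) = 189.45 mm.
A_s = 0.85 f'_c a b / f_y = 0.85 × 28.8 × 189.45 × 255 / 400 = 2956.6 mm².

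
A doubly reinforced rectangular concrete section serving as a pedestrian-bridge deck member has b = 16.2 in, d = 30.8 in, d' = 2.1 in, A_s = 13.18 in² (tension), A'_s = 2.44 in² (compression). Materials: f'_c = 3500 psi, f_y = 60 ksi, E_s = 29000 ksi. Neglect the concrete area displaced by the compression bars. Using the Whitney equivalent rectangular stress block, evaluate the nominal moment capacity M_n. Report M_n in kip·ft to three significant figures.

M_n ≈ 1650 kip·ft

Assume both steels yield.
a = (A_s − A'_s) f_y/(0.85 f'_c b) = (13.18 − 2.44) × 60/(0.85 × 3.5 × 16.2) = 13.371 in.
c = a/β₁ = 13.371/0.85 = 15.731 in; ε'_s = 0.003(c − d')/c = 0.0026 ≥ ε_y = 0.0021, so the compression steel yields.
M_n = (A_s − A'_s) f_y (d − a/2) + A'_s f_y (d − d') = 644.4 × (30.8 − 6.6855) + 146.4 × (30.8 − 2.1) = 15539.4 + 4201.7 = 19741.1 kip·in = 19741.1/12 = 1645.09 kip·ft.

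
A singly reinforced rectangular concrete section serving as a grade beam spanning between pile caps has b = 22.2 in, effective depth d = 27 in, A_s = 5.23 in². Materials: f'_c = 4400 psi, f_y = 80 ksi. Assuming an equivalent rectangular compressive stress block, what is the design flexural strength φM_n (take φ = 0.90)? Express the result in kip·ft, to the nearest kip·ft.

φM_n ≈ 768 kip·ft

T = A_s f_y = 5.23 × 80 = 418.4 kips.
a = T/(0.85 f'_c b) = 418.4/(0.85 × 4.4 × 22.2) = 5.039 in.
M_n = T(d − a/2) = 418.4 × (27 − 2.5195) = 10242.6 kip·in = 10242.6/12 = 853.55 kip·ft.
φM_n = 0.90 × 853.55 = 768.20 kip·ft.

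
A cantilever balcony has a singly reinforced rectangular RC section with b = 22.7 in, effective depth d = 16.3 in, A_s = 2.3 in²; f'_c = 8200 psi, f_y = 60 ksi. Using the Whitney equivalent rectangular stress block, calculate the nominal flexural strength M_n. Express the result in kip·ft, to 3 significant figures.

T = A_s f_y = 2.3 × 60 = 138 kips.
a = T/(0.85 f'_c b) = 138/(0.85 × 8.2 × 22.7) = 0.872 in.
M_n = T(d − a/2) = 138 × (16.3 − 0.436) = 2189.2 kip·in = 2189.2/12 = 182.43 kip·ft.

M_n ≈ 182 kip·ft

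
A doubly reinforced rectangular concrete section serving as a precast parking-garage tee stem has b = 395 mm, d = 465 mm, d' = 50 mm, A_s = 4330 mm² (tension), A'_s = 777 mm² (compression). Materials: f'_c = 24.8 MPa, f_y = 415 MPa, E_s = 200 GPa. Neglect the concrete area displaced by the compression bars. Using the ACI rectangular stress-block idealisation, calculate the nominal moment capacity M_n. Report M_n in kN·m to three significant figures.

Assume both tension and compression steel yield.
Net tension couple steel: A_s − A'_s = 3553 mm².
a = (A_s − A'_s) f_y / (0.85 f'_c b) = 1474495/(0.85 × 24.8 × 395) = 177.08 mm.
c = a/β₁ = 177.08/0.85 = 208.33 mm; ε'_s = 0.003(c − d')/c = 0.0023 ≥ f_y/E_s = 0.0021, so compression steel does yield.
M_n = (A_s − A'_s) f_y (d − a/2) + A'_s f_y (d − d') = [1474495 × (465 − 88.54) + 322455 × (465 − 50)] × 10⁻⁶ = 555.09 + 133.82 = 688.91 kN·m.

M_n ≈ 689 kN·m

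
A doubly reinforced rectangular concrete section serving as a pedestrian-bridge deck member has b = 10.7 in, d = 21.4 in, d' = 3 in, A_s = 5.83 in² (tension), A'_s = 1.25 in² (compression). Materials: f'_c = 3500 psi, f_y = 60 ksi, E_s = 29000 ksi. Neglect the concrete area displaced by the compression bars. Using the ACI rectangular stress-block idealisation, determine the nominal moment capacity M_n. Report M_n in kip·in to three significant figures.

Assume both steels yield.
a = (A_s − A'_s) f_y/(0.85 f'_c b) = (5.83 − 1.25) × 60/(0.85 × 3.5 × 10.7) = 8.633 in.
c = a/β₁ = 8.633/0.85 = 10.156 in; ε'_s = 0.003(c − d')/c = 0.0021 ≥ ε_y = 0.0021, so the compression steel yields.
M_n = (A_s − A'_s) f_y (d − a/2) + A'_s f_y (d − d') = 274.8 × (21.4 − 4.3165) + 75 × (21.4 − 3) = 4694.5 + 1380.0 = 6074.5 kip·in.

M_n ≈ 6070 kip·in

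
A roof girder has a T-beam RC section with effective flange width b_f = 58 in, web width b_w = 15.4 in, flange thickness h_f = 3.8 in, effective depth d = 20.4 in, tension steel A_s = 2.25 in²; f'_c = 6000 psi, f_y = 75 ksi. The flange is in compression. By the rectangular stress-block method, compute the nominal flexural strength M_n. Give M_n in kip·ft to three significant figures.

Tension: T = A_s f_y = 2.25 × 75 = 168.75 kips.
Try a within the flange: a = T/(0.85 f'_c b_f) = 168.75/(0.85 × 6 × 58) = 0.570 in.
Since a = 0.570 ≤ h_f = 3.8 in, the stress block lies entirely in the flange; analyse as a rectangular beam of width b_f.
M_n = T(d − a/2) = 168.75 × (20.4 − 0.285) = 3394.4 kip·in.
M_n = 3394.4/12 = 282.87 kip·ft.

M_n ≈ 283 kip·ft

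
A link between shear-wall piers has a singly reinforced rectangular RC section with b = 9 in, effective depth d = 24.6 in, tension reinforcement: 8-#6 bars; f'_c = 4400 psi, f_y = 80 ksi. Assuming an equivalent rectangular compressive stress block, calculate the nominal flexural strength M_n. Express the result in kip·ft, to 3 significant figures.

A_s = 8 × 0.44 = 3.52 in².
T = A_s f_y = 3.52 × 80 = 281.6 kips.
a = T/(0.85 f'_c b) = 281.6/(0.85 × 4.4 × 9) = 8.366 in.
M_n = T(d − a/2) = 281.6 × (24.6 − 4.183) = 5749.4 kip·in = 5749.4/12 = 479.12 kip·ft.

M_n ≈ 479 kip·ft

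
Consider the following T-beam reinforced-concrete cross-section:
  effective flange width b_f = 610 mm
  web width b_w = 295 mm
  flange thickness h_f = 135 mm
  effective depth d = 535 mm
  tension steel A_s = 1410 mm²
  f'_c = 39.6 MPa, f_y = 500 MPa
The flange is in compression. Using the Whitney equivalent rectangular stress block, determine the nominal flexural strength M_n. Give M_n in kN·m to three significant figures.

M_n ≈ 365 kN·m

Tension: T = A_s f_y = 1410 × 500 = 705000 N.
Try a within the flange: a = T/(0.85 f'_c b_f) = 705000/(0.85 × 39.6 × 610) = 34.34 mm.
Since a = 34.34 ≤ h_f = 135 mm, the stress block lies entirely in the flange; analyse as a rectangular beam of width b_f.
M_n = T(d − a/2) = 705000 × (535 − 17.17) = 365.07 × 10⁶ N·mm.
M_n = 365.07 kN·m.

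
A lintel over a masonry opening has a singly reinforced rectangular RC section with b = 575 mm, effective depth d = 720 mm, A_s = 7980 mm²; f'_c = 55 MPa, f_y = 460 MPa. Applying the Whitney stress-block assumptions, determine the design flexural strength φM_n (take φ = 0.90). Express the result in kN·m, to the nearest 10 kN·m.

φM_n ≈ 2150 kN·m

T = A_s f_y = 7980 × 460 = 3670800 N = 3670.8 kN.
From C = T: a = T/(0.85 f'_c b) = 3670800/(0.85 × 55 × 575) = 136.56 mm.
M_n = T(d − a/2) = 3670.8 kN × (720 − 68.28) mm = 2392.33 kN·m.
φM_n = 0.90 × 2392.33 = 2153.10 kN·m.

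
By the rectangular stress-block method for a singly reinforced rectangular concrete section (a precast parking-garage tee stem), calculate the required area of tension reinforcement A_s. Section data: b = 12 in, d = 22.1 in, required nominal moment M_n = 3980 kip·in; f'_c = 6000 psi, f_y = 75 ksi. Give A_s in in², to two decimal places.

From M_n = 0.85 f'_c a b (d − a/2):
a = d − √(d² − 2M_n/(0.85 f'_c b)) = 22.1 − √(22.1² − 2 × 3980/(0.85 × 6 × 12)) = 3.170 in.
A_s = 0.85 f'_c a b / f_y = 0.85 × 6 × 3.170 × 12 / 75 = 2.587 in².

A_s ≈ 2.59 in²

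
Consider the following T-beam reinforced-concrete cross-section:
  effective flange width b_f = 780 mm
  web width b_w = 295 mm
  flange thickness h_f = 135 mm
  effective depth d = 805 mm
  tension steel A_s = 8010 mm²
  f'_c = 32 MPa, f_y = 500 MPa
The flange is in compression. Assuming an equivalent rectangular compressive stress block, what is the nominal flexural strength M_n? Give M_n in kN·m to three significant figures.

Tension: T = A_s f_y = 8010 × 500 = 4005000 N.
Try a within the flange: a = T/(0.85 f'_c b_f) = 4005000/(0.85 × 32 × 780) = 188.77 mm.
a = 188.77 > h_f = 135 mm: the block extends into the web. Split into flange-overhang and web parts.
C_f = 0.85 f'_c (b_f − b_w) h_f = 0.85 × 32 × (780 − 295) × 135 = 1780920 N.
Remaining web compression depth: a_w = (T − C_f)/(0.85 f'_c b_w) = (4005000 − 1780920)/(0.85 × 32 × 295) = 277.18 mm.
M_n = C_f(d − h_f/2) + (T − C_f)(d − a_w/2) = 1780920 × (805 − 67.5) + 2224080 × (805 − 138.59) = 1313.43 + 1482.15 = 2795.58 × 10⁶ N·mm.
M_n = 2795.58 kN·m.

M_n ≈ 2800 kN·m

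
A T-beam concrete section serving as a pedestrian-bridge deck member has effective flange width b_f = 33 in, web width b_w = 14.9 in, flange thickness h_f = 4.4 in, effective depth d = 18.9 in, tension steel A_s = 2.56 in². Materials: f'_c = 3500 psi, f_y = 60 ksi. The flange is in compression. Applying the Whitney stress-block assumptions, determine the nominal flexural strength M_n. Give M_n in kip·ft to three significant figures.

M_n ≈ 232 kip·ft

Tension: T = A_s f_y = 2.56 × 60 = 153.6 kips.
Try a within the flange: a = T/(0.85 f'_c b_f) = 153.6/(0.85 × 3.5 × 33) = 1.565 in.
Since a = 1.565 ≤ h_f = 4.4 in, the stress block lies entirely in the flange; analyse as a rectangular beam of width b_f.
M_n = T(d − a/2) = 153.6 × (18.9 − 0.7825) = 2782.8 kip·in.
M_n = 2782.8/12 = 231.90 kip·ft.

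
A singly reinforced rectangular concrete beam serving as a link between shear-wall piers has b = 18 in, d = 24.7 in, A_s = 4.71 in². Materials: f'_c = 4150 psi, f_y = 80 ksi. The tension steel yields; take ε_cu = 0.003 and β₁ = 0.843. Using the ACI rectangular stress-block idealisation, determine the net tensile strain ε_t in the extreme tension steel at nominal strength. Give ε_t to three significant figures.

ε_t ≈ 0.00753

a = A_s f_y/(0.85 f'_c b) = 5.934 in.
β₁ = 0.843, so c = a/β₁ = 5.934/0.843 = 7.039 in.
From the linear strain diagram with ε_cu = 0.003: ε_t = 0.003 (d − c)/c = 0.003 × (24.7 − 7.039)/7.039 = 0.00753.
Since ε_t ≥ 0.005, the section is tension-controlled.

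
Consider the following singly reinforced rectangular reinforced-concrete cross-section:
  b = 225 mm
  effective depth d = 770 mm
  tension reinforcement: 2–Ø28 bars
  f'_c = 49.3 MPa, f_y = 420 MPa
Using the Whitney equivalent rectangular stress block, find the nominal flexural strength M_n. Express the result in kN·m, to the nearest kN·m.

M_n ≈ 384 kN·m

A_s = 2 × 616 = 1232 mm².
T = A_s f_y = 1232 × 420 = 517440 N = 517.44 kN.
From C = T: a = T/(0.85 f'_c b) = 517440/(0.85 × 49.3 × 225) = 54.88 mm.
M_n = T(d − a/2) = 517.44 kN × (770 − 27.44) mm = 384.23 kN·m.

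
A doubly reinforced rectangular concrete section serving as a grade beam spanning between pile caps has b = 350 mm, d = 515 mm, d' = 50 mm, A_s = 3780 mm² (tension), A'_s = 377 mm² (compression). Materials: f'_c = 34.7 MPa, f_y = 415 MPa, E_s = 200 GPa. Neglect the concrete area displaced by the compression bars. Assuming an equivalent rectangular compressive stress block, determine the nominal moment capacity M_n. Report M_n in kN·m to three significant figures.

Assume both tension and compression steel yield.
Net tension couple steel: A_s − A'_s = 3403 mm².
a = (A_s − A'_s) f_y / (0.85 f'_c b) = 1412245/(0.85 × 34.7 × 350) = 136.80 mm.
c = a/β₁ = 136.80/0.802 = 170.57 mm; ε'_s = 0.003(c − d')/c = 0.0021 ≥ f_y/E_s = 0.0021, so compression steel does yield.
M_n = (A_s − A'_s) f_y (d − a/2) + A'_s f_y (d − d') = [1412245 × (515 − 68.4) + 156455 × (515 − 50)] × 10⁻⁶ = 630.71 + 72.75 = 703.46 kN·m.

M_n ≈ 703 kN·m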